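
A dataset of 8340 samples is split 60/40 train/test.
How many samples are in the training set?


Test set = 8340 * 40% = 3336. Training set = 8340 - 3336 = 5004.

5004


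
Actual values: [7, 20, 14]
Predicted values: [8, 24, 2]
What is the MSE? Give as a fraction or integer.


MSE = (1/3) * ((7-8)^2=1 + (20-24)^2=16 + (14-2)^2=144). Sum = 161. MSE = 161/3.

161/3


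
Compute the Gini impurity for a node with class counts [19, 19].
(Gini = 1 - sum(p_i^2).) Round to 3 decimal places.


Total = 38. Proportions: 19/38, 19/38. sum(p_i^2) = 0.5000. Gini = 1 - 0.5000 = 0.5000, which rounds to 0.500.

0.500


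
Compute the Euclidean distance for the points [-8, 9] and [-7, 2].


d = sqrt(sum of squared differences). (-8--7)^2=1, (9-2)^2=49. Sum = 50.

sqrt(50)


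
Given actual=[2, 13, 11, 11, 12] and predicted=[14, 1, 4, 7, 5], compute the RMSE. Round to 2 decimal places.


MSE = 80.4000. RMSE = sqrt(80.4000) = 8.97.

8.97


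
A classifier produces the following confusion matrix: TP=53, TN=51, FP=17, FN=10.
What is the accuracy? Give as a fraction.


Accuracy = (TP + TN) / (TP + TN + FP + FN) = (53 + 51) / 131 = 104/131.

104/131


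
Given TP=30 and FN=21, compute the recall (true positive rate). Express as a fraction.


Recall = TP / (TP + FN) = 30 / 51 = 10/17.

10/17


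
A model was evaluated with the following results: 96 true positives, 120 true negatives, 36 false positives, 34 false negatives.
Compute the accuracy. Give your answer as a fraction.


Accuracy = (TP + TN) / (TP + TN + FP + FN) = (96 + 120) / 286 = 108/143.

108/143


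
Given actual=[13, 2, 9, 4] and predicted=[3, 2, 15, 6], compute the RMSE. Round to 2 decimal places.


MSE = 35.0000. RMSE = sqrt(35.0000) = 5.92.

5.92


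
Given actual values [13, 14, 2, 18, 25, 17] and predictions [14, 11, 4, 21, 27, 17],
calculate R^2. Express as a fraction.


Mean(y) = 89/6. SS_res = 27. SS_tot = 1721/6. R^2 = 1 - 27/(1721/6) = 1559/1721.

1559/1721


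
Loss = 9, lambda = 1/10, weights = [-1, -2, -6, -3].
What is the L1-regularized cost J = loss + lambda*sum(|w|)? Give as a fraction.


L1 norm = sum(|w|) = 12. J = 9 + 1/10 * 12 = 51/5.

51/5


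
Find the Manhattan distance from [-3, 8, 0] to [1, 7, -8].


d = sum of absolute differences: |-3-1|=4 + |8-7|=1 + |0--8|=8 = 13.

13


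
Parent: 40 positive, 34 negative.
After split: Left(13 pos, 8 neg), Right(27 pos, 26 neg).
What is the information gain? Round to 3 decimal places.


H(parent) = 0.9953. H(left) = 0.9587, H(right) = 0.9997. Weighted = (21/74)*0.9587 + (53/74)*0.9997 = 0.9881. IG = 0.9953 - 0.9881 = 0.0072, which rounds to 0.007.

0.007


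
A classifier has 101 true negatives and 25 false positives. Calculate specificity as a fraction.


Specificity = TN / (TN + FP) = 101 / 126 = 101/126.

101/126


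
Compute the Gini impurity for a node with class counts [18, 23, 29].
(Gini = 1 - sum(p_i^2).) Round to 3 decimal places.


Total = 70. Proportions: 18/70, 23/70, 29/70. sum(p_i^2) = 0.3457. Gini = 1 - 0.3457 = 0.6543, which rounds to 0.654.

0.654


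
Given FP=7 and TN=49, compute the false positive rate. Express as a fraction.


FPR = FP / (FP + TN) = 7 / 56 = 1/8.

1/8


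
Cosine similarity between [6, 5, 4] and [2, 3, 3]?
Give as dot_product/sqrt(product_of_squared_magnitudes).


dot = 39. |a|^2 = 77, |b|^2 = 22. cos = 39/sqrt(1694).

39/sqrt(1694)


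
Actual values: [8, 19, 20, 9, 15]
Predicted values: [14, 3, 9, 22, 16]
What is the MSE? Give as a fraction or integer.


MSE = (1/5) * ((8-14)^2=36 + (19-3)^2=256 + (20-9)^2=121 + (9-22)^2=169 + (15-16)^2=1). Sum = 583. MSE = 583/5.

583/5


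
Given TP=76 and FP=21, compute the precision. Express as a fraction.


Precision = TP / (TP + FP) = 76 / 97 = 76/97.

76/97


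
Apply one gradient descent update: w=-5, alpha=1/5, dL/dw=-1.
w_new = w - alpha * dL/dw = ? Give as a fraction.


w_new = -5 - 1/5 * -1 = -5 - -1/5 = -24/5.

-24/5


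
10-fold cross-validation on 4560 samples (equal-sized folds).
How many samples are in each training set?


Each validation fold has 4560/10 = 456 samples. Training set = 4560 - 456 = 4104.

4104


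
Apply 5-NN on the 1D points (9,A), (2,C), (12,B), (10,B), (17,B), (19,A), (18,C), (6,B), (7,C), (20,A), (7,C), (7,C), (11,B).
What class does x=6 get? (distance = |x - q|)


Distances: |9-6|=3, |2-6|=4, |12-6|=6, |10-6|=4, |17-6|=11, |19-6|=13, |18-6|=12, |6-6|=0, |7-6|=1, |20-6|=14, |7-6|=1, |7-6|=1, |11-6|=5. 5 nearest: (6,B), (7,C), (7,C), (7,C), (9,A). Counts: {'B': 1, 'C': 3, 'A': 1}. Majority class: C.

C


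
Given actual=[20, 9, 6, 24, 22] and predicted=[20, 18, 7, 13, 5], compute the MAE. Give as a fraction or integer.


MAE = (1/5) * (|20-20|=0 + |9-18|=9 + |6-7|=1 + |24-13|=11 + |22-5|=17). Sum = 38. MAE = 38/5.

38/5


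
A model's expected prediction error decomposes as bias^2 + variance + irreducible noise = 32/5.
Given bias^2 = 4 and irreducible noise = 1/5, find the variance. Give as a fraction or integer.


Total error = bias^2 + variance + irreducible noise. So variance = 32/5 - 4 - 1/5 = 11/5.

11/5


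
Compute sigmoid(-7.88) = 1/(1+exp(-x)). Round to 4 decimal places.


sigma(-7.88) = 1/(1+e^(7.88)) = 1/(1+2643.872560) = 1/2644.872560 = 0.0004.

0.0004


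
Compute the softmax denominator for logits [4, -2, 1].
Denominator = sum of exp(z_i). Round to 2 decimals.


Denom = e^4=54.5982 + e^-2=0.1353 + e^1=2.7183. Sum = 57.4518, which rounds to 57.45.

57.45


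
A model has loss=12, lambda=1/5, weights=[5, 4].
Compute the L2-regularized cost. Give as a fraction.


L2 sq norm = sum(w^2) = 41. J = 12 + 1/5 * 41 = 101/5.

101/5


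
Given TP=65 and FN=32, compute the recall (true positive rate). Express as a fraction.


Recall = TP / (TP + FN) = 65 / 97 = 65/97.

65/97


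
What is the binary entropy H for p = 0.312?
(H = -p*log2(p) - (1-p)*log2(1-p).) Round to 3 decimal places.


H = -0.312*log2(0.312) - 0.688*log2(0.688) = 0.895.

0.895


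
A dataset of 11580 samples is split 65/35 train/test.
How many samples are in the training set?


Test set = 11580 * 35% = 4053. Training set = 11580 - 4053 = 7527.

7527


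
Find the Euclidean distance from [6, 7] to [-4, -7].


d = sqrt(sum of squared differences). (6--4)^2=100, (7--7)^2=196. Sum = 296.

sqrt(296)


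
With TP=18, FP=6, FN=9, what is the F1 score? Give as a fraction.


Precision = 18/24 = 3/4. Recall = 18/27 = 2/3. F1 = 2*P*R/(P+R) = 12/17.

12/17


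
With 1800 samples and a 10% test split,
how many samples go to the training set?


Test set = 1800 * 10% = 180. Training set = 1800 - 180 = 1620.

1620


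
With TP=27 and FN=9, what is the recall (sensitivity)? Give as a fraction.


Recall = TP / (TP + FN) = 27 / 36 = 3/4.

3/4


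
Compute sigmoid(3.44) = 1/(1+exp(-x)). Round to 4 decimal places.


sigma(3.44) = 1/(1+e^(-3.44)) = 1/(1+0.032065) = 1/1.032065 = 0.9689.

0.9689


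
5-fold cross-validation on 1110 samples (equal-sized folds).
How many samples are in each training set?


Each validation fold has 1110/5 = 222 samples. Training set = 1110 - 222 = 888.

888


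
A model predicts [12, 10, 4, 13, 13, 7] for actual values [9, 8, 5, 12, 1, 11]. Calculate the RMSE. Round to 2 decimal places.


MSE = 29.1667. RMSE = sqrt(29.1667) = 5.40.

5.40


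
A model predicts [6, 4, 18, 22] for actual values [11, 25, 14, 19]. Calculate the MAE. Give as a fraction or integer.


MAE = (1/4) * (|11-6|=5 + |25-4|=21 + |14-18|=4 + |19-22|=3). Sum = 33. MAE = 33/4.

33/4


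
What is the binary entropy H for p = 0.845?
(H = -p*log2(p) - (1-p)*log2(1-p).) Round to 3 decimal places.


H = -0.845*log2(0.845) - 0.155*log2(0.155) = 0.622.

0.622


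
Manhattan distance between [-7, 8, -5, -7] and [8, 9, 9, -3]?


d = sum of absolute differences: |-7-8|=15 + |8-9|=1 + |-5-9|=14 + |-7--3|=4 = 34.

34


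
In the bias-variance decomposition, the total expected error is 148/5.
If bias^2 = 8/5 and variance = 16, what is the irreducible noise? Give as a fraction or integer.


Total error = bias^2 + variance + irreducible noise. So irreducible noise = 148/5 - 8/5 - 16 = 12.

12


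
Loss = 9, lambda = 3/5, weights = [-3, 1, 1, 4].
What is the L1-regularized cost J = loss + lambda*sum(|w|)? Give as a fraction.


L1 norm = sum(|w|) = 9. J = 9 + 3/5 * 9 = 72/5.

72/5


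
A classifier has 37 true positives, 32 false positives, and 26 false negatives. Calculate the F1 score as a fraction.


Precision = 37/69 = 37/69. Recall = 37/63 = 37/63. F1 = 2*P*R/(P+R) = 37/66.

37/66


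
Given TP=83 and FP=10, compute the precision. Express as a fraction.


Precision = TP / (TP + FP) = 83 / 93 = 83/93.

83/93


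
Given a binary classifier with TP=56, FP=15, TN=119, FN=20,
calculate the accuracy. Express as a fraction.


Accuracy = (TP + TN) / (TP + TN + FP + FN) = (56 + 119) / 210 = 5/6.

5/6


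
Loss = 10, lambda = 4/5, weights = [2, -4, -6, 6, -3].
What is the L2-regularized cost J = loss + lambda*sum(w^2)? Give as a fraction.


L2 sq norm = sum(w^2) = 101. J = 10 + 4/5 * 101 = 454/5.

454/5


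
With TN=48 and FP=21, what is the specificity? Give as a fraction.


Specificity = TN / (TN + FP) = 48 / 69 = 16/23.

16/23


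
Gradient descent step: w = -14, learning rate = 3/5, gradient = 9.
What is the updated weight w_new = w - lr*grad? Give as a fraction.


w_new = -14 - 3/5 * 9 = -14 - 27/5 = -97/5.

-97/5


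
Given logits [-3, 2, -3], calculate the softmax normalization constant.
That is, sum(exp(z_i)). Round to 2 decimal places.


Denom = e^-3=0.0498 + e^2=7.3891 + e^-3=0.0498. Sum = 7.4887, which rounds to 7.49.

7.49


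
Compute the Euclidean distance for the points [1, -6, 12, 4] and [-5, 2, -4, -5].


d = sqrt(sum of squared differences). (1--5)^2=36, (-6-2)^2=64, (12--4)^2=256, (4--5)^2=81. Sum = 437.

sqrt(437)


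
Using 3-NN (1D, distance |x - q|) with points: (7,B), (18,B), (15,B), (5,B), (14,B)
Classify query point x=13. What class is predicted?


Distances: |7-13|=6, |18-13|=5, |15-13|=2, |5-13|=8, |14-13|=1. 3 nearest: (14,B), (15,B), (18,B). Counts: {'B': 3}. Majority class: B.

B


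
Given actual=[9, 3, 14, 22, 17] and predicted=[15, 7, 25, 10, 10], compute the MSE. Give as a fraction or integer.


MSE = (1/5) * ((9-15)^2=36 + (3-7)^2=16 + (14-25)^2=121 + (22-10)^2=144 + (17-10)^2=49). Sum = 366. MSE = 366/5.

366/5


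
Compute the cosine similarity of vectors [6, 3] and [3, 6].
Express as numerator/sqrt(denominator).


dot = 36. |a|^2 = 45, |b|^2 = 45. cos = 36/sqrt(2025).

36/sqrt(2025)


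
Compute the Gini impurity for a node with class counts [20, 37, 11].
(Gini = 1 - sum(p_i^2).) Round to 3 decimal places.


Total = 68. Proportions: 20/68, 37/68, 11/68. sum(p_i^2) = 0.4087. Gini = 1 - 0.4087 = 0.5913, which rounds to 0.591.

0.591


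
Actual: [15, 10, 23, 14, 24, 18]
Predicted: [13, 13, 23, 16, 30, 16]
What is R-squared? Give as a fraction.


Mean(y) = 52/3. SS_res = 57. SS_tot = 442/3. R^2 = 1 - 57/(442/3) = 271/442.

271/442


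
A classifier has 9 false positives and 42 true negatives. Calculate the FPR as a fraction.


FPR = FP / (FP + TN) = 9 / 51 = 3/17.

3/17


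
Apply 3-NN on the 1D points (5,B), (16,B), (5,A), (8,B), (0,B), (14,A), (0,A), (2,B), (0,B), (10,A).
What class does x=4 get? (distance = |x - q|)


Distances: |5-4|=1, |16-4|=12, |5-4|=1, |8-4|=4, |0-4|=4, |14-4|=10, |0-4|=4, |2-4|=2, |0-4|=4, |10-4|=6. 3 nearest: (5,A), (5,B), (2,B). Counts: {'A': 1, 'B': 2}. Majority class: B.

B


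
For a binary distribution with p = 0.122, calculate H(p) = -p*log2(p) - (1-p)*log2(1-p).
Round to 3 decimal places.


H = -0.122*log2(0.122) - 0.878*log2(0.878) = 0.535.

0.535


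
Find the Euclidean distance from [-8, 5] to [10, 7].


d = sqrt(sum of squared differences). (-8-10)^2=324, (5-7)^2=4. Sum = 328.

sqrt(328)


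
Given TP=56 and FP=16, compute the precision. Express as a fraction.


Precision = TP / (TP + FP) = 56 / 72 = 7/9.

7/9


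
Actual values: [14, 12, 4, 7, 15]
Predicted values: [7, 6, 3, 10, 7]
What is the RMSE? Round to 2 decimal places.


MSE = 31.8000. RMSE = sqrt(31.8000) = 5.64.

5.64


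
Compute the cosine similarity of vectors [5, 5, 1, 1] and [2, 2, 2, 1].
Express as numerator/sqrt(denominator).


dot = 23. |a|^2 = 52, |b|^2 = 13. cos = 23/sqrt(676).

23/sqrt(676)


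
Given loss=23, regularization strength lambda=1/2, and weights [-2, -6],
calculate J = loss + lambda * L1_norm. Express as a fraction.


L1 norm = sum(|w|) = 8. J = 23 + 1/2 * 8 = 27.

27


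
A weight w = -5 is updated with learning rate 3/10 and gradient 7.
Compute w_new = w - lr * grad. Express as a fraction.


w_new = -5 - 3/10 * 7 = -5 - 21/10 = -71/10.

-71/10


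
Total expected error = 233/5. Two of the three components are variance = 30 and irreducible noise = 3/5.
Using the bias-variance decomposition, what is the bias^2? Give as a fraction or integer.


Total error = bias^2 + variance + irreducible noise. So bias^2 = 233/5 - 30 - 3/5 = 16.

16


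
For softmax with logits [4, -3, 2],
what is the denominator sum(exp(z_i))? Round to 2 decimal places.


Denom = e^4=54.5982 + e^-3=0.0498 + e^2=7.3891. Sum = 62.0371, which rounds to 62.04.

62.04


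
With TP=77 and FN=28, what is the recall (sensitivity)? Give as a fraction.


Recall = TP / (TP + FN) = 77 / 105 = 11/15.

11/15


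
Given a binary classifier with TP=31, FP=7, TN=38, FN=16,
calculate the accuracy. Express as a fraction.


Accuracy = (TP + TN) / (TP + TN + FP + FN) = (31 + 38) / 92 = 3/4.

3/4


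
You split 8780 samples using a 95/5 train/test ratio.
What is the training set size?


Test set = 8780 * 5% = 439. Training set = 8780 - 439 = 8341.

8341


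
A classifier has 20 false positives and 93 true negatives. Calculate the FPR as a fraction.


FPR = FP / (FP + TN) = 20 / 113 = 20/113.

20/113


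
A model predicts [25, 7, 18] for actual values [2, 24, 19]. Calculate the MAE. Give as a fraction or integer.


MAE = (1/3) * (|2-25|=23 + |24-7|=17 + |19-18|=1). Sum = 41. MAE = 41/3.

41/3


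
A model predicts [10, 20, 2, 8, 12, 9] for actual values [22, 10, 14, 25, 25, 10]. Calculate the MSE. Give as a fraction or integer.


MSE = (1/6) * ((22-10)^2=144 + (10-20)^2=100 + (14-2)^2=144 + (25-8)^2=289 + (25-12)^2=169 + (10-9)^2=1). Sum = 847. MSE = 847/6.

847/6


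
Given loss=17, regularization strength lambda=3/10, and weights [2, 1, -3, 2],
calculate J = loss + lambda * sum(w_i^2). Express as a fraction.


L2 sq norm = sum(w^2) = 18. J = 17 + 3/10 * 18 = 112/5.

112/5


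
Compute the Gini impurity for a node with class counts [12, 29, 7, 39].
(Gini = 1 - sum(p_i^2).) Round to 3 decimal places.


Total = 87. Proportions: 12/87, 29/87, 7/87, 39/87. sum(p_i^2) = 0.3376. Gini = 1 - 0.3376 = 0.6624, which rounds to 0.662.

0.662


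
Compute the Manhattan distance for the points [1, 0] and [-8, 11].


d = sum of absolute differences: |1--8|=9 + |0-11|=11 = 20.

20


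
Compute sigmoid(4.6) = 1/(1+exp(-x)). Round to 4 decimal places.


sigma(4.6) = 1/(1+e^(-4.6)) = 1/(1+0.010052) = 1/1.010052 = 0.9900.

0.9900


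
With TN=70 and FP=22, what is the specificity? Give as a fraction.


Specificity = TN / (TN + FP) = 70 / 92 = 35/46.

35/46


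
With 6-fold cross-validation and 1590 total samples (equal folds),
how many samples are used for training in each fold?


Each validation fold has 1590/6 = 265 samples. Training set = 1590 - 265 = 1325.

1325


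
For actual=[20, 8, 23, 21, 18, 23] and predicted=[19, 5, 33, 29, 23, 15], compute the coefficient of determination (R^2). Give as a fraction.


Mean(y) = 113/6. SS_res = 263. SS_tot = 953/6. R^2 = 1 - 263/(953/6) = -625/953.

-625/953


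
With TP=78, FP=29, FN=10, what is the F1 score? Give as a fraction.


Precision = 78/107 = 78/107. Recall = 78/88 = 39/44. F1 = 2*P*R/(P+R) = 4/5.

4/5


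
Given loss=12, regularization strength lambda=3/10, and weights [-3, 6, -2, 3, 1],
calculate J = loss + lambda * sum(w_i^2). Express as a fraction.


L2 sq norm = sum(w^2) = 59. J = 12 + 3/10 * 59 = 297/10.

297/10


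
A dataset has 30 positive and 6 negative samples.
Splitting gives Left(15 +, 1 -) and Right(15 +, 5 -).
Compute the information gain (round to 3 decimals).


H(parent) = 0.6500. H(left) = 0.3373, H(right) = 0.8113. Weighted = (16/36)*0.3373 + (20/36)*0.8113 = 0.6006. IG = 0.6500 - 0.6006 = 0.0494, which rounds to 0.049.

0.049


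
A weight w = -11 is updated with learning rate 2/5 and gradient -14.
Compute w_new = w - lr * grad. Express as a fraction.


w_new = -11 - 2/5 * -14 = -11 - -28/5 = -27/5.

-27/5


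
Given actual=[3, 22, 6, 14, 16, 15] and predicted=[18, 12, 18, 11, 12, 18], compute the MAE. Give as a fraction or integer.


MAE = (1/6) * (|3-18|=15 + |22-12|=10 + |6-18|=12 + |14-11|=3 + |16-12|=4 + |15-18|=3). Sum = 47. MAE = 47/6.

47/6


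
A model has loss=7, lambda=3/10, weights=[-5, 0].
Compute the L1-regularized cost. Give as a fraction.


L1 norm = sum(|w|) = 5. J = 7 + 3/10 * 5 = 17/2.

17/2


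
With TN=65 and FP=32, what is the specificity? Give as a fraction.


Specificity = TN / (TN + FP) = 65 / 97 = 65/97.

65/97


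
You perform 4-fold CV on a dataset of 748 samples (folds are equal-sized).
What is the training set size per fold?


Each validation fold has 748/4 = 187 samples. Training set = 748 - 187 = 561.

561


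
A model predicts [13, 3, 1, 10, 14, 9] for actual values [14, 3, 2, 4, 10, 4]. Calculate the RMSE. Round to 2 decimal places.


MSE = 13.1667. RMSE = sqrt(13.1667) = 3.63.

3.63


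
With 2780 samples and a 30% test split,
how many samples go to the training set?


Test set = 2780 * 30% = 834. Training set = 2780 - 834 = 1946.

1946


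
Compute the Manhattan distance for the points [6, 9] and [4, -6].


d = sum of absolute differences: |6-4|=2 + |9--6|=15 = 17.

17


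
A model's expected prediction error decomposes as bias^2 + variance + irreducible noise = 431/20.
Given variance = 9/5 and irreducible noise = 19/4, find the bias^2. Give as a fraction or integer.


Total error = bias^2 + variance + irreducible noise. So bias^2 = 431/20 - 9/5 - 19/4 = 15.

15


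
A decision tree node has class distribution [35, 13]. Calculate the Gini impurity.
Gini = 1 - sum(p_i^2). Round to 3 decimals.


Total = 48. Proportions: 35/48, 13/48. sum(p_i^2) = 0.6050. Gini = 1 - 0.6050 = 0.3950, which rounds to 0.395.

0.395


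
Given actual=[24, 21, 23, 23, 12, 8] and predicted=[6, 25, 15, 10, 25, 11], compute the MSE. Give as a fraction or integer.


MSE = (1/6) * ((24-6)^2=324 + (21-25)^2=16 + (23-15)^2=64 + (23-10)^2=169 + (12-25)^2=169 + (8-11)^2=9). Sum = 751. MSE = 751/6.

751/6


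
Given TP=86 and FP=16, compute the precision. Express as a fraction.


Precision = TP / (TP + FP) = 86 / 102 = 43/51.

43/51


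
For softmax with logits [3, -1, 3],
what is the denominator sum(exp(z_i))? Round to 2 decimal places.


Denom = e^3=20.0855 + e^-1=0.3679 + e^3=20.0855. Sum = 40.5389, which rounds to 40.54.

40.54


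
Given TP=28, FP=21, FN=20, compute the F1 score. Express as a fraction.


Precision = 28/49 = 4/7. Recall = 28/48 = 7/12. F1 = 2*P*R/(P+R) = 56/97.

56/97


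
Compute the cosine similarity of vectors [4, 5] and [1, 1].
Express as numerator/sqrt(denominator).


dot = 9. |a|^2 = 41, |b|^2 = 2. cos = 9/sqrt(82).

9/sqrt(82)


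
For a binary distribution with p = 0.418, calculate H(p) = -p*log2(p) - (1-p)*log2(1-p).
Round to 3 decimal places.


H = -0.418*log2(0.418) - 0.582*log2(0.582) = 0.981.

0.981


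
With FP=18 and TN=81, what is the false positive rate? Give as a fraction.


FPR = FP / (FP + TN) = 18 / 99 = 2/11.

2/11


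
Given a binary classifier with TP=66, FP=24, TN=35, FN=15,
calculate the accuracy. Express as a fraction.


Accuracy = (TP + TN) / (TP + TN + FP + FN) = (66 + 35) / 140 = 101/140.

101/140


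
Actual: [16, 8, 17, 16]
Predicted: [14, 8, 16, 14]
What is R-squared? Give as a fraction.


Mean(y) = 57/4. SS_res = 9. SS_tot = 211/4. R^2 = 1 - 9/(211/4) = 175/211.

175/211


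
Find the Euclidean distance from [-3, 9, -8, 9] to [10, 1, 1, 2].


d = sqrt(sum of squared differences). (-3-10)^2=169, (9-1)^2=64, (-8-1)^2=81, (9-2)^2=49. Sum = 363.

sqrt(363)


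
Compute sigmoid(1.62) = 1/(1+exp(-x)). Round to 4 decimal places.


sigma(1.62) = 1/(1+e^(-1.62)) = 1/(1+0.197899) = 1/1.197899 = 0.8348.

0.8348


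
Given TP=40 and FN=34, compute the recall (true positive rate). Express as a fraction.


Recall = TP / (TP + FN) = 40 / 74 = 20/37.

20/37


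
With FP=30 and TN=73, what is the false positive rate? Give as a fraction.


FPR = FP / (FP + TN) = 30 / 103 = 30/103.

30/103


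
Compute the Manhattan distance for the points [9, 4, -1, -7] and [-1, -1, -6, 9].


d = sum of absolute differences: |9--1|=10 + |4--1|=5 + |-1--6|=5 + |-7-9|=16 = 36.

36


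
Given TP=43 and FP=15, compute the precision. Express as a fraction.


Precision = TP / (TP + FP) = 43 / 58 = 43/58.

43/58


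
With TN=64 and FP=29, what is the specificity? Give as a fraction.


Specificity = TN / (TN + FP) = 64 / 93 = 64/93.

64/93


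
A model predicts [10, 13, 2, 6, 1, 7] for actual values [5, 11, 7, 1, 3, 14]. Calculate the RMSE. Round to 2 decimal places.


MSE = 22.0000. RMSE = sqrt(22.0000) = 4.69.

4.69


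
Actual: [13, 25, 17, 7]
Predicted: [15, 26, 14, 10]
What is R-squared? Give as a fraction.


Mean(y) = 31/2. SS_res = 23. SS_tot = 171. R^2 = 1 - 23/(171) = 148/171.

148/171


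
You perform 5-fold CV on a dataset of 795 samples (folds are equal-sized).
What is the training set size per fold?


Each validation fold has 795/5 = 159 samples. Training set = 795 - 159 = 636.

636


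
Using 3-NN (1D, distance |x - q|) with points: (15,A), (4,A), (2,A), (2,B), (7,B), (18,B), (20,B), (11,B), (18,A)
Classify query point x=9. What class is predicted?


Distances: |15-9|=6, |4-9|=5, |2-9|=7, |2-9|=7, |7-9|=2, |18-9|=9, |20-9|=11, |11-9|=2, |18-9|=9. 3 nearest: (7,B), (11,B), (4,A). Counts: {'B': 2, 'A': 1}. Majority class: B.

B


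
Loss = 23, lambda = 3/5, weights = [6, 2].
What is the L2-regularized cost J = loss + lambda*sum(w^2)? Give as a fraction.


L2 sq norm = sum(w^2) = 40. J = 23 + 3/5 * 40 = 47.

47


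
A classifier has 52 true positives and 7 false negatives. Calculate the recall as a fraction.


Recall = TP / (TP + FN) = 52 / 59 = 52/59.

52/59


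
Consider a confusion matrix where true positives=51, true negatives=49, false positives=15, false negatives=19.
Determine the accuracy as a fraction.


Accuracy = (TP + TN) / (TP + TN + FP + FN) = (51 + 49) / 134 = 50/67.

50/67


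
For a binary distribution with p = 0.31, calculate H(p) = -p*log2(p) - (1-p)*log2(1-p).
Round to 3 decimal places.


H = -0.31*log2(0.31) - 0.69*log2(0.69) = 0.893.

0.893


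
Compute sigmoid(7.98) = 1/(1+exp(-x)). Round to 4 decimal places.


sigma(7.98) = 1/(1+e^(-7.98)) = 1/(1+0.000342) = 1/1.000342 = 0.9997.

0.9997


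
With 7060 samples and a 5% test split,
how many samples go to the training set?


Test set = 7060 * 5% = 353. Training set = 7060 - 353 = 6707.

6707


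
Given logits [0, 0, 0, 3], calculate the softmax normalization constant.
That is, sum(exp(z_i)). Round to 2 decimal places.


Denom = e^0=1.0000 + e^0=1.0000 + e^0=1.0000 + e^3=20.0855. Sum = 23.0855, which rounds to 23.09.

23.09


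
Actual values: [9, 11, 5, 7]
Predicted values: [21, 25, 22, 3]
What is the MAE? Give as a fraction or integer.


MAE = (1/4) * (|9-21|=12 + |11-25|=14 + |5-22|=17 + |7-3|=4). Sum = 47. MAE = 47/4.

47/4


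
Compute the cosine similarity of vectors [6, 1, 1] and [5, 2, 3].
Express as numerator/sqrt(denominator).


dot = 35. |a|^2 = 38, |b|^2 = 38. cos = 35/sqrt(1444).

35/sqrt(1444)


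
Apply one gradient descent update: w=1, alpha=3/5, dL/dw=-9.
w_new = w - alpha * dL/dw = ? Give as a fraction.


w_new = 1 - 3/5 * -9 = 1 - -27/5 = 32/5.

32/5


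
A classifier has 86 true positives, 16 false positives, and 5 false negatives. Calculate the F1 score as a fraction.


Precision = 86/102 = 43/51. Recall = 86/91 = 86/91. F1 = 2*P*R/(P+R) = 172/193.

172/193


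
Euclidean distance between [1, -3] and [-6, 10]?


d = sqrt(sum of squared differences). (1--6)^2=49, (-3-10)^2=169. Sum = 218.

sqrt(218)


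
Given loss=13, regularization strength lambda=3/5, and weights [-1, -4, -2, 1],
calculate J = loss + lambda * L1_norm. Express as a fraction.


L1 norm = sum(|w|) = 8. J = 13 + 3/5 * 8 = 89/5.

89/5


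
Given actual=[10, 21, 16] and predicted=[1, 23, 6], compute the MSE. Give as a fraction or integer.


MSE = (1/3) * ((10-1)^2=81 + (21-23)^2=4 + (16-6)^2=100). Sum = 185. MSE = 185/3.

185/3


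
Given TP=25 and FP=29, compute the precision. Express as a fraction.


Precision = TP / (TP + FP) = 25 / 54 = 25/54.

25/54


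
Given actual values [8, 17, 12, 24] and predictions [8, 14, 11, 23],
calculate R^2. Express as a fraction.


Mean(y) = 61/4. SS_res = 11. SS_tot = 571/4. R^2 = 1 - 11/(571/4) = 527/571.

527/571


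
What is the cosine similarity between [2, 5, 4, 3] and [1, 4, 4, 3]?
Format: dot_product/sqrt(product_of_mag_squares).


dot = 47. |a|^2 = 54, |b|^2 = 42. cos = 47/sqrt(2268).

47/sqrt(2268)


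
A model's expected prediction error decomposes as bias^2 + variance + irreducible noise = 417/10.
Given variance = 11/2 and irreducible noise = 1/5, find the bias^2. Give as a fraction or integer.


Total error = bias^2 + variance + irreducible noise. So bias^2 = 417/10 - 11/2 - 1/5 = 36.

36


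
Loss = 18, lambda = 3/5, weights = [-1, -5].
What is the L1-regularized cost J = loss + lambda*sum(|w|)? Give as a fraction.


L1 norm = sum(|w|) = 6. J = 18 + 3/5 * 6 = 108/5.

108/5


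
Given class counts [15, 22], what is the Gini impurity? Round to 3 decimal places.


Total = 37. Proportions: 15/37, 22/37. sum(p_i^2) = 0.5179. Gini = 1 - 0.5179 = 0.4821, which rounds to 0.482.

0.482


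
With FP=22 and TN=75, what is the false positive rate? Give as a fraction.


FPR = FP / (FP + TN) = 22 / 97 = 22/97.

22/97


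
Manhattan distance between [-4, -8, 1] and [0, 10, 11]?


d = sum of absolute differences: |-4-0|=4 + |-8-10|=18 + |1-11|=10 = 32.

32


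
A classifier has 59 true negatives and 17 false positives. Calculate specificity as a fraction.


Specificity = TN / (TN + FP) = 59 / 76 = 59/76.

59/76


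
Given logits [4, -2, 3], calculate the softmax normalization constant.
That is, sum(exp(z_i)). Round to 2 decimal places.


Denom = e^4=54.5982 + e^-2=0.1353 + e^3=20.0855. Sum = 74.8190, which rounds to 74.82.

74.82


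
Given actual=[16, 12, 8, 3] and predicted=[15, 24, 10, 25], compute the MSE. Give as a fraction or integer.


MSE = (1/4) * ((16-15)^2=1 + (12-24)^2=144 + (8-10)^2=4 + (3-25)^2=484). Sum = 633. MSE = 633/4.

633/4


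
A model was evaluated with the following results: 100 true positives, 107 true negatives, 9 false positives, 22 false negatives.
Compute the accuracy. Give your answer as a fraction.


Accuracy = (TP + TN) / (TP + TN + FP + FN) = (100 + 107) / 238 = 207/238.

207/238


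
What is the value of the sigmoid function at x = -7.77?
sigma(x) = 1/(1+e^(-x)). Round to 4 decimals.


sigma(-7.77) = 1/(1+e^(7.77)) = 1/(1+2368.471288) = 1/2369.471288 = 0.0004.

0.0004


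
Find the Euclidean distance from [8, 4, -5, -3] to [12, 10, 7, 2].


d = sqrt(sum of squared differences). (8-12)^2=16, (4-10)^2=36, (-5-7)^2=144, (-3-2)^2=25. Sum = 221.

sqrt(221)


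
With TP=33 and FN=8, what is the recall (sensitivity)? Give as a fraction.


Recall = TP / (TP + FN) = 33 / 41 = 33/41.

33/41


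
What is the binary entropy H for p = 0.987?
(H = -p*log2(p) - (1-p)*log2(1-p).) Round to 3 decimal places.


H = -0.987*log2(0.987) - 0.013*log2(0.013) = 0.100.

0.100


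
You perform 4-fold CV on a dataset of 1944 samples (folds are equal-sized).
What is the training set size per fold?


Each validation fold has 1944/4 = 486 samples. Training set = 1944 - 486 = 1458.

1458


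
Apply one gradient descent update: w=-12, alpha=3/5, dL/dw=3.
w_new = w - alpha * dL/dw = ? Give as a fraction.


w_new = -12 - 3/5 * 3 = -12 - 9/5 = -69/5.

-69/5


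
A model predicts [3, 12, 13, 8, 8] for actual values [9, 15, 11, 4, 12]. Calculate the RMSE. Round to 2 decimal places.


MSE = 16.2000. RMSE = sqrt(16.2000) = 4.02.

4.02


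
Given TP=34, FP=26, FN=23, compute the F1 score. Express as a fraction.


Precision = 34/60 = 17/30. Recall = 34/57 = 34/57. F1 = 2*P*R/(P+R) = 68/117.

68/117


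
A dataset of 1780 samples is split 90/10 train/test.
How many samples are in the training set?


Test set = 1780 * 10% = 178. Training set = 1780 - 178 = 1602.

1602


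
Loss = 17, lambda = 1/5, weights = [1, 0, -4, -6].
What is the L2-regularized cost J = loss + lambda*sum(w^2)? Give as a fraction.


L2 sq norm = sum(w^2) = 53. J = 17 + 1/5 * 53 = 138/5.

138/5


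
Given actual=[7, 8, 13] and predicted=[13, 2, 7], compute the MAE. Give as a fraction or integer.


MAE = (1/3) * (|7-13|=6 + |8-2|=6 + |13-7|=6). Sum = 18. MAE = 6.

6


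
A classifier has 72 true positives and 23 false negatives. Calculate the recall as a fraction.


Recall = TP / (TP + FN) = 72 / 95 = 72/95.

72/95


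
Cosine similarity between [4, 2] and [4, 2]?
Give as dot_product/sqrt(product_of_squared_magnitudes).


dot = 20. |a|^2 = 20, |b|^2 = 20. cos = 20/sqrt(400).

20/sqrt(400)


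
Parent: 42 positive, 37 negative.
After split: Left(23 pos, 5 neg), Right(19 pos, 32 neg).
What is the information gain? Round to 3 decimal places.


H(parent) = 0.9971. H(left) = 0.6769, H(right) = 0.9526. Weighted = (28/79)*0.6769 + (51/79)*0.9526 = 0.8549. IG = 0.9971 - 0.8549 = 0.1422, which rounds to 0.142.

0.142


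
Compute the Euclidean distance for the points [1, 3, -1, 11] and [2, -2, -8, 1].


d = sqrt(sum of squared differences). (1-2)^2=1, (3--2)^2=25, (-1--8)^2=49, (11-1)^2=100. Sum = 175.

sqrt(175)


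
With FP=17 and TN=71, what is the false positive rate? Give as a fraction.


FPR = FP / (FP + TN) = 17 / 88 = 17/88.

17/88


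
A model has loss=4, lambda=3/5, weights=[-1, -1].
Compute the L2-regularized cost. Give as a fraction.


L2 sq norm = sum(w^2) = 2. J = 4 + 3/5 * 2 = 26/5.

26/5


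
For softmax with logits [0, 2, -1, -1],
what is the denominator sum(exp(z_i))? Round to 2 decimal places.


Denom = e^0=1.0000 + e^2=7.3891 + e^-1=0.3679 + e^-1=0.3679. Sum = 9.1249, which rounds to 9.12.

9.12


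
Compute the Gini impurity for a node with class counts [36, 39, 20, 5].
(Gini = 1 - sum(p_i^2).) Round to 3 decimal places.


Total = 100. Proportions: 36/100, 39/100, 20/100, 5/100. sum(p_i^2) = 0.3242. Gini = 1 - 0.3242 = 0.6758, which rounds to 0.676.

0.676


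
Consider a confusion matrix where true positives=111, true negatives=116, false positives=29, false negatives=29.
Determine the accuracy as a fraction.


Accuracy = (TP + TN) / (TP + TN + FP + FN) = (111 + 116) / 285 = 227/285.

227/285


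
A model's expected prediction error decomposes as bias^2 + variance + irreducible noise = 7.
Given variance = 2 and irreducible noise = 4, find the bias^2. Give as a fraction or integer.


Total error = bias^2 + variance + irreducible noise. So bias^2 = 7 - 2 - 4 = 1.

1


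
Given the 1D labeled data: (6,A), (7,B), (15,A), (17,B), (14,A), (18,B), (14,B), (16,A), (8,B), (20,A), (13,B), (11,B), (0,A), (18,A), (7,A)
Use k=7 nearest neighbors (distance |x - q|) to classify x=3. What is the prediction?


Distances: |6-3|=3, |7-3|=4, |15-3|=12, |17-3|=14, |14-3|=11, |18-3|=15, |14-3|=11, |16-3|=13, |8-3|=5, |20-3|=17, |13-3|=10, |11-3|=8, |0-3|=3, |18-3|=15, |7-3|=4. 7 nearest: (6,A), (0,A), (7,A), (7,B), (8,B), (11,B), (13,B). Counts: {'A': 3, 'B': 4}. Majority class: B.

B


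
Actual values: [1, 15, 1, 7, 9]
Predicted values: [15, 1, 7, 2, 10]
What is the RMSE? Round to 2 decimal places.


MSE = 90.8000. RMSE = sqrt(90.8000) = 9.53.

9.53


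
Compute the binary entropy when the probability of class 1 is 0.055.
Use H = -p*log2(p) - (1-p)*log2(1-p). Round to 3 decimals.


H = -0.055*log2(0.055) - 0.945*log2(0.945) = 0.307.

0.307


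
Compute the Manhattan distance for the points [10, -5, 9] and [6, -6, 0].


d = sum of absolute differences: |10-6|=4 + |-5--6|=1 + |9-0|=9 = 14.

14


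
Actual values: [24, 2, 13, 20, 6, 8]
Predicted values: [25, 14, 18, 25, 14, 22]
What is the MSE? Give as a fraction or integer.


MSE = (1/6) * ((24-25)^2=1 + (2-14)^2=144 + (13-18)^2=25 + (20-25)^2=25 + (6-14)^2=64 + (8-22)^2=196). Sum = 455. MSE = 455/6.

455/6


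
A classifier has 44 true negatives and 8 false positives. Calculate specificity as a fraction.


Specificity = TN / (TN + FP) = 44 / 52 = 11/13.

11/13


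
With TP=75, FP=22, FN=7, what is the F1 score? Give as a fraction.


Precision = 75/97 = 75/97. Recall = 75/82 = 75/82. F1 = 2*P*R/(P+R) = 150/179.

150/179


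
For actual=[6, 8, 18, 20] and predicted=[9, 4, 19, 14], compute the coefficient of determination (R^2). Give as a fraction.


Mean(y) = 13. SS_res = 62. SS_tot = 148. R^2 = 1 - 62/(148) = 43/74.

43/74


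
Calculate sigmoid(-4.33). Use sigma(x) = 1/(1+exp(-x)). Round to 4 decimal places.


sigma(-4.33) = 1/(1+e^(4.33)) = 1/(1+75.944287) = 1/76.944287 = 0.0130.

0.0130


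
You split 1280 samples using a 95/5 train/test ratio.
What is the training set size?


Test set = 1280 * 5% = 64. Training set = 1280 - 64 = 1216.

1216


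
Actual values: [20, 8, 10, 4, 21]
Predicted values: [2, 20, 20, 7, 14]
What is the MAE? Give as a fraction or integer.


MAE = (1/5) * (|20-2|=18 + |8-20|=12 + |10-20|=10 + |4-7|=3 + |21-14|=7). Sum = 50. MAE = 10.

10


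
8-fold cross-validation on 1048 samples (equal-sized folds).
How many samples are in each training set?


Each validation fold has 1048/8 = 131 samples. Training set = 1048 - 131 = 917.

917


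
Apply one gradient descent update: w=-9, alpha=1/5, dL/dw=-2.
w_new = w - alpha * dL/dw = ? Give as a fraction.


w_new = -9 - 1/5 * -2 = -9 - -2/5 = -43/5.

-43/5


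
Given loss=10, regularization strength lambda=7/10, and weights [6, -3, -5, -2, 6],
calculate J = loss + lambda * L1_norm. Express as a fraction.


L1 norm = sum(|w|) = 22. J = 10 + 7/10 * 22 = 127/5.

127/5


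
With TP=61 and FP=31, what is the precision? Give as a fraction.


Precision = TP / (TP + FP) = 61 / 92 = 61/92.

61/92


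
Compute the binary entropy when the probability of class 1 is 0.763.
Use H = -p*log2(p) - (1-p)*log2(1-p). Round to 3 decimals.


H = -0.763*log2(0.763) - 0.237*log2(0.237) = 0.790.

0.790


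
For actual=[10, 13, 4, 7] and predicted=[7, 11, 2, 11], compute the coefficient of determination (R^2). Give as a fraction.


Mean(y) = 17/2. SS_res = 33. SS_tot = 45. R^2 = 1 - 33/(45) = 4/15.

4/15


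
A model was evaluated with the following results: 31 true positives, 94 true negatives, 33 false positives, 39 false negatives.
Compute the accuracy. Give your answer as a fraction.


Accuracy = (TP + TN) / (TP + TN + FP + FN) = (31 + 94) / 197 = 125/197.

125/197


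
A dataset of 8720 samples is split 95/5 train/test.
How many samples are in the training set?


Test set = 8720 * 5% = 436. Training set = 8720 - 436 = 8284.

8284


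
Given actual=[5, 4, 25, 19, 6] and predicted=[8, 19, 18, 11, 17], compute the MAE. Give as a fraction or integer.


MAE = (1/5) * (|5-8|=3 + |4-19|=15 + |25-18|=7 + |19-11|=8 + |6-17|=11). Sum = 44. MAE = 44/5.

44/5


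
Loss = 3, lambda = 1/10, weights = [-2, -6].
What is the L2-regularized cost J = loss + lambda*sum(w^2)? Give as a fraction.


L2 sq norm = sum(w^2) = 40. J = 3 + 1/10 * 40 = 7.

7


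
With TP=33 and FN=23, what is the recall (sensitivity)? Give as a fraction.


Recall = TP / (TP + FN) = 33 / 56 = 33/56.

33/56


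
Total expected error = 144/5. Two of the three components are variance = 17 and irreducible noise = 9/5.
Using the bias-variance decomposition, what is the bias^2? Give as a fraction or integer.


Total error = bias^2 + variance + irreducible noise. So bias^2 = 144/5 - 17 - 9/5 = 10.

10


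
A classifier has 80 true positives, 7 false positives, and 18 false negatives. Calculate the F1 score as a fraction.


Precision = 80/87 = 80/87. Recall = 80/98 = 40/49. F1 = 2*P*R/(P+R) = 32/37.

32/37


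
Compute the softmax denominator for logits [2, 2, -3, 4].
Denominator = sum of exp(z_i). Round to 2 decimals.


Denom = e^2=7.3891 + e^2=7.3891 + e^-3=0.0498 + e^4=54.5982. Sum = 69.4262, which rounds to 69.43.

69.43


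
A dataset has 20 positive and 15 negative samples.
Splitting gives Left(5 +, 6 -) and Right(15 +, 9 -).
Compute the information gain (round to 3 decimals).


H(parent) = 0.9852. H(left) = 0.9940, H(right) = 0.9544. Weighted = (11/35)*0.9940 + (24/35)*0.9544 = 0.9668. IG = 0.9852 - 0.9668 = 0.0184, which rounds to 0.018.

0.018


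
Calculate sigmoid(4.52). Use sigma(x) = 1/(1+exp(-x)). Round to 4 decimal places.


sigma(4.52) = 1/(1+e^(-4.52)) = 1/(1+0.010889) = 1/1.010889 = 0.9892.

0.9892


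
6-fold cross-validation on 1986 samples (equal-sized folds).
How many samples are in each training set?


Each validation fold has 1986/6 = 331 samples. Training set = 1986 - 331 = 1655.

1655


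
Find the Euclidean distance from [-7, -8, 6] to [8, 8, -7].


d = sqrt(sum of squared differences). (-7-8)^2=225, (-8-8)^2=256, (6--7)^2=169. Sum = 650.

sqrt(650)


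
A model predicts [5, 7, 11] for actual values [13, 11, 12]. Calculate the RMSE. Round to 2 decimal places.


MSE = 27.0000. RMSE = sqrt(27.0000) = 5.20.

5.20


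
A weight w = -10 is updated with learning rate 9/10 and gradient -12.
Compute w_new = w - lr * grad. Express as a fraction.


w_new = -10 - 9/10 * -12 = -10 - -54/5 = 4/5.

4/5


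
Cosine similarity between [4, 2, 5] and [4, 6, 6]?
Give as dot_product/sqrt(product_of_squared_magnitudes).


dot = 58. |a|^2 = 45, |b|^2 = 88. cos = 58/sqrt(3960).

58/sqrt(3960)


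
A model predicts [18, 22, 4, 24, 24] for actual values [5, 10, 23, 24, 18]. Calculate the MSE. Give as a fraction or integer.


MSE = (1/5) * ((5-18)^2=169 + (10-22)^2=144 + (23-4)^2=361 + (24-24)^2=0 + (18-24)^2=36). Sum = 710. MSE = 142.

142


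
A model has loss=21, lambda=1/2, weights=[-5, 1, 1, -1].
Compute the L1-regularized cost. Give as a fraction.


L1 norm = sum(|w|) = 8. J = 21 + 1/2 * 8 = 25.

25


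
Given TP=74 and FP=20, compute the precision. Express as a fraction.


Precision = TP / (TP + FP) = 74 / 94 = 37/47.

37/47


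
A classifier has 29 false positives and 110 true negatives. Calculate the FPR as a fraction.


FPR = FP / (FP + TN) = 29 / 139 = 29/139.

29/139


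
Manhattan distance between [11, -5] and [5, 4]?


d = sum of absolute differences: |11-5|=6 + |-5-4|=9 = 15.

15


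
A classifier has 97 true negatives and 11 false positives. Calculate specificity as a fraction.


Specificity = TN / (TN + FP) = 97 / 108 = 97/108.

97/108


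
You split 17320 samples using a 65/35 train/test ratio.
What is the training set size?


Test set = 17320 * 35% = 6062. Training set = 17320 - 6062 = 11258.

11258
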